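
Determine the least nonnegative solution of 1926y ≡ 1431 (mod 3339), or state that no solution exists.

gcd(3339, 1926) = 9.
9 divides 1431, so solutions exist.
By Bézout, 1926·(-26) + 3339·(15) = 9.
So 1926·(-26) ≡ 9 (mod 3339); multiply by 159: y ≡ -4134 (mod 371).
Smallest nonnegative: y = -4134 mod 371 = 318.

318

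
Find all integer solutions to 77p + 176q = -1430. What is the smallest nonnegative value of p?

gcd(176, 77):
  176 = 2·77 + 22
  77 = 3·22 + 11
  22 = 2·11
so gcd(176, 77) = 11.
11 divides -1430, so solutions exist.
Back-substitute for Bézout coefficients:
  11 = 77 - 3·22
  ... = 77·(7) + 176·(-3)
Scale by -1430/11 = -130: (p₀, q₀) = (-910, 390).
General solution: p = -910 + 16t, q = 390 - 7t for integer t.
p ≥ 0: smallest is -910 mod 16 = 2 (at t = 57), with q = -9.

2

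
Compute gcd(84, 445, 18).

1

gcd(445, 84) = 1.
gcd(1, 18) = 1.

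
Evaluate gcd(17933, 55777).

1

gcd(55777, 17933):
  55777 = 3×17933 + 1978
  17933 = 9×1978 + 131
  1978 = 15×131 + 13
  131 = 10×13 + 1
  13 = 13×1
so gcd(55777, 17933) = 1.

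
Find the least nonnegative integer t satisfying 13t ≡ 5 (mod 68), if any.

gcd(68, 13) = 1.
1 divides 5, so solutions exist.
By Bézout, 13·(21) + 68·(-4) = 1.
So 13·(21) ≡ 1 (mod 68); multiply by 5: t ≡ 105 (mod 68).
Smallest nonnegative: t = 105 mod 68 = 37.

37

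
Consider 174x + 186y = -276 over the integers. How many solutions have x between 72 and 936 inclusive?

gcd(186, 174) = 6.
By Bézout, 174*(15) + 186*(-14) = 6.
Particular solution: (23, -23).
General solution: x = 23 + 31t, y = -23 - 29t for integer t.
72 ≤ 23 + 31t ≤ 936 gives t ∈ [2, 29], which is 28 values.

28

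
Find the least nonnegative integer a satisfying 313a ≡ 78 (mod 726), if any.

42

gcd(726, 313) = 1  (726 = 2×313 + 100, 313 = 3×100 + 13, 100 = 7×13 + 9, 13 = 1×9 + 4, 9 = 2×4 + 1, 4 = 4×1).
1 divides 78, so solutions exist.
Back-substituting, 313×(-167) + 726×(72) = 1.
So 313×(-167) ≡ 1 (mod 726); multiply by 78: a ≡ -13026 (mod 726).
Smallest nonnegative: a = -13026 mod 726 = 42.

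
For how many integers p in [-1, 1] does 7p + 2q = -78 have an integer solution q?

gcd(7, 2) = 1  (7 = 3·2 + 1, 2 = 2·1).
Back-substituting, 7·(1) + 2·(-3) = 1.
Scale by -78: particular solution (-78, 234); reduce p mod 2: (0, -39).
General solution: p = 0 + 2t, q = -39 - 7t for integer t.
-1 ≤ 0 + 2t ≤ 1 gives t ∈ [0, 0], which is 1 value.

1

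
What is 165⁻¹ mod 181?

gcd(181, 165):
  181 = 1*165 + 16
  165 = 10*16 + 5
  16 = 3*5 + 1
  5 = 5*1
so gcd(181, 165) = 1.
Back-substitute for Bézout coefficients:
  1 = 16 - 3*5
  ... = 165*(-34) + 181*(31)
So 165*-34 ≡ 1 (mod 181), and -34 mod 181 = 147.

147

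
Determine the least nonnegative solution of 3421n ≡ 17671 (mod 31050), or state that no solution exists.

22351

gcd(31050, 3421) = 1  (31050 = 9·3421 + 261, 3421 = 13·261 + 28, 261 = 9·28 + 9, 28 = 3·9 + 1, 9 = 9·1).
1 divides 17671, so solutions exist.
Back-substituting, 3421·(3331) + 31050·(-367) = 1.
So 3421·(3331) ≡ 1 (mod 31050); multiply by 17671: n ≡ 58862101 (mod 31050).
Smallest nonnegative: n = 58862101 mod 31050 = 22351.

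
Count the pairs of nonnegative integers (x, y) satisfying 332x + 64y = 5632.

gcd(332, 64):
  332 = 5*64 + 12
  64 = 5*12 + 4
  12 = 3*4
so gcd(332, 64) = 4.
Back-substitute for Bézout coefficients:
  4 = 64 - 5*12
  ... = 332*(-5) + 64*(26)
Scale by 1408: one solution is (-7040, 36608). Reduce x mod 16: (0, 88).
General: x = 0 + 16t, y = 88 - 83t.
x ≥ 0 ⇒ t ≥ 0; y ≥ 0 ⇒ t ≤ 1. So t ∈ [0, 1]: 2 solutions.

2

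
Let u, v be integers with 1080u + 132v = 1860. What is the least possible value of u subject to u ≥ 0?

6

gcd(1080, 132) = 12.
12 divides 1860, so solutions exist.
By Bézout, 1080×(-5) + 132×(41) = 12.
Scale by 1860/12 = 155: (u₀, v₀) = (-775, 6355).
General solution: u = -775 + 11t, v = 6355 - 90t for integer t.
u ≥ 0: smallest is -775 mod 11 = 6 (at t = 71), with v = -35.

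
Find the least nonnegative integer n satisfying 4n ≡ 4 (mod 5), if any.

gcd(5, 4):
  5 = 1×4 + 1
  4 = 4×1
so gcd(5, 4) = 1.
1 divides 4, so solutions exist.
Back-substitute for Bézout coefficients:
  1 = 5 - 1×4
  ... = 4×(-1) + 5×(1)
So 4×(-1) ≡ 1 (mod 5); multiply by 4: n ≡ -4 (mod 5).
Smallest nonnegative: n = -4 mod 5 = 1.

1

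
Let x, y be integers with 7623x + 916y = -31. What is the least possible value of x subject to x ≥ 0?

gcd(7623, 916) = 1.
1 divides -31, so solutions exist.
By Bézout, 7623·(59) + 916·(-491) = 1.
Scale by -31/1 = -31: (x₀, y₀) = (-1829, 15221).
General solution: x = -1829 + 916t, y = 15221 - 7623t for integer t.
x ≥ 0: smallest is -1829 mod 916 = 3 (at t = 2), with y = -25.

3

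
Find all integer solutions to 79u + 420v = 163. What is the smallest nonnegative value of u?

337

gcd(420, 79) = 1.
1 divides 163, so solutions exist.
By Bézout, 79*(-101) + 420*(19) = 1.
Scale by 163/1 = 163: (u₀, v₀) = (-16463, 3097).
General solution: u = -16463 + 420t, v = 3097 - 79t for integer t.
u ≥ 0: smallest is -16463 mod 420 = 337 (at t = 40), with v = -63.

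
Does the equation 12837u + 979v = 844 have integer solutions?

no

gcd(12837, 979) = 11  (12837 = 13·979 + 110, 979 = 8·110 + 99, 110 = 1·99 + 11, 99 = 9·11).
11 does not divide 844 (remainder 8), so no integer solutions.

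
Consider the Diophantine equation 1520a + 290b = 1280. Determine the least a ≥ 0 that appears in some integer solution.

gcd(1520, 290) = 10.
10 divides 1280, so solutions exist.
By Bézout, 1520·(-4) + 290·(21) = 10.
Scale by 1280/10 = 128: (a₀, b₀) = (-512, 2688).
General solution: a = -512 + 29t, b = 2688 - 152t for integer t.
a ≥ 0: smallest is -512 mod 29 = 10 (at t = 18), with b = -48.

10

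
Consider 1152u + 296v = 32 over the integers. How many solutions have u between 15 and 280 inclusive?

gcd(1152, 296) = 8.
By Bézout, 1152*(9) + 296*(-35) = 8.
Particular solution: (36, -140).
General solution: u = 36 + 37t, v = -140 - 144t for integer t.
15 ≤ 36 + 37t ≤ 280 gives t ∈ [0, 6], which is 7 values.

7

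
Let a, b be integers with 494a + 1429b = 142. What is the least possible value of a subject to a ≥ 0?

gcd(1429, 494) = 1  (1429 = 2×494 + 441, 494 = 1×441 + 53, 441 = 8×53 + 17, 53 = 3×17 + 2, 17 = 8×2 + 1, 2 = 2×1).
1 divides 142, so solutions exist.
Back-substituting, 494×(-674) + 1429×(233) = 1.
Scale by 142/1 = 142: (a₀, b₀) = (-95708, 33086).
General solution: a = -95708 + 1429t, b = 33086 - 494t for integer t.
a ≥ 0: smallest is -95708 mod 1429 = 35 (at t = 67), with b = -12.

35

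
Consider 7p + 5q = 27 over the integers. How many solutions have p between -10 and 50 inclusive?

12

gcd(7, 5) = 1  (7 = 1×5 + 2, 5 = 2×2 + 1, 2 = 2×1).
Back-substituting, 7×(-2) + 5×(3) = 1.
Scale by 27: particular solution (-54, 81); reduce p mod 5: (1, 4).
General solution: p = 1 + 5t, q = 4 - 7t for integer t.
-10 ≤ 1 + 5t ≤ 50 gives t ∈ [-2, 9], which is 12 values.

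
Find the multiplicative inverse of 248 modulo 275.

gcd(275, 248) = 1  (275 = 1×248 + 27, 248 = 9×27 + 5, 27 = 5×5 + 2, 5 = 2×2 + 1, 2 = 2×1).
Back-substituting, 248×(112) + 275×(-101) = 1.
So 248×112 ≡ 1 (mod 275), and 112 mod 275 = 112.

112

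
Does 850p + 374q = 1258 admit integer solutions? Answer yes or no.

yes

gcd(850, 374) = 34.
34 divides 1258, so integer solutions exist.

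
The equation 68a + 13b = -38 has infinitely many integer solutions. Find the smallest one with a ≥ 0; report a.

9

gcd(68, 13) = 1  (68 = 5×13 + 3, 13 = 4×3 + 1, 3 = 3×1).
1 divides -38, so solutions exist.
Back-substituting, 68×(-4) + 13×(21) = 1.
Scale by -38/1 = -38: (a₀, b₀) = (152, -798).
General solution: a = 152 + 13t, b = -798 - 68t for integer t.
a ≥ 0: smallest is 152 mod 13 = 9 (at t = -11), with b = -50.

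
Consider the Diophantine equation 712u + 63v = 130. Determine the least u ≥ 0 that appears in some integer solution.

gcd(712, 63):
  712 = 11*63 + 19
  63 = 3*19 + 6
  19 = 3*6 + 1
  6 = 6*1
so gcd(712, 63) = 1.
1 divides 130, so solutions exist.
Back-substitute for Bézout coefficients:
  1 = 19 - 3*6
  ... = 712*(10) + 63*(-113)
Scale by 130/1 = 130: (u₀, v₀) = (1300, -14690).
General solution: u = 1300 + 63t, v = -14690 - 712t for integer t.
u ≥ 0: smallest is 1300 mod 63 = 40 (at t = -20), with v = -450.

40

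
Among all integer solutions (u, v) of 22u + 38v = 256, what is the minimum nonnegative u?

gcd(38, 22) = 2  (38 = 1×22 + 16, 22 = 1×16 + 6, 16 = 2×6 + 4, 6 = 1×4 + 2, 4 = 2×2).
2 divides 256, so solutions exist.
Back-substituting, 22×(7) + 38×(-4) = 2.
Scale by 256/2 = 128: (u₀, v₀) = (896, -512).
General solution: u = 896 + 19t, v = -512 - 11t for integer t.
u ≥ 0: smallest is 896 mod 19 = 3 (at t = -47), with v = 5.

3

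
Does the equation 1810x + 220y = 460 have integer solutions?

yes

gcd(1810, 220) = 10  (1810 = 8·220 + 50, 220 = 4·50 + 20, 50 = 2·20 + 10, 20 = 2·10).
10 divides 460, so integer solutions exist.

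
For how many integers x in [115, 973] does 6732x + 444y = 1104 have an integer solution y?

gcd(6732, 444) = 12  (6732 = 15*444 + 72, 444 = 6*72 + 12, 72 = 6*12).
Back-substituting, 6732*(-6) + 444*(91) = 12.
Scale by 92: particular solution (-552, 8372); reduce x mod 37: (3, -43).
General solution: x = 3 + 37t, y = -43 - 561t for integer t.
115 ≤ 3 + 37t ≤ 973 gives t ∈ [4, 26], which is 23 values.

23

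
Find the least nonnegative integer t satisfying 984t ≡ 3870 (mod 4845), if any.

1550

gcd(4845, 984):
  4845 = 4·984 + 909
  984 = 1·909 + 75
  909 = 12·75 + 9
  75 = 8·9 + 3
  9 = 3·3
so gcd(4845, 984) = 3.
3 divides 3870, so solutions exist.
Back-substitute for Bézout coefficients:
  3 = 75 - 8·9
  ... = 984·(517) + 4845·(-105)
So 984·(517) ≡ 3 (mod 4845); multiply by 1290: t ≡ 666930 (mod 1615).
Smallest nonnegative: t = 666930 mod 1615 = 1550.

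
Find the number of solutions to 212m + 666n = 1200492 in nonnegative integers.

gcd(666, 212) = 2  (666 = 3*212 + 30, 212 = 7*30 + 2, 30 = 15*2).
Back-substituting, 212*(22) + 666*(-7) = 2.
Scale by 600246: one solution is (13205412, -4201722). Reduce m mod 333: (297, 1708).
General: m = 297 + 333t, n = 1708 - 106t.
m ≥ 0 ⇒ t ≥ 0; n ≥ 0 ⇒ t ≤ 16. So t ∈ [0, 16]: 17 solutions.

17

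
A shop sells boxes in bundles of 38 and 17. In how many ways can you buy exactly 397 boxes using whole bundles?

1

Need nonnegative integers with 38j + 17k = 397.
gcd(38, 17) = 1, and 38·(-4) + 17·(9) = 1.
So (j₀, k₀) = (-1588, 3573); general j = -1588 + 17t, k = 3573 - 38t.
j ≥ 0 ⇒ t ≥ 94; k ≥ 0 ⇒ t ≤ 94. That's 1 value of t.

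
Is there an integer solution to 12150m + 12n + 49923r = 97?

no

gcd(12150, 12) = 6.
gcd(6, 49923) = 3.
3 does not divide 97 (remainder 1), so no integer solutions.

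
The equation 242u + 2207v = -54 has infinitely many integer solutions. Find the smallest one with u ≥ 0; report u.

930

gcd(2207, 242):
  2207 = 9×242 + 29
  242 = 8×29 + 10
  29 = 2×10 + 9
  10 = 1×9 + 1
  9 = 9×1
so gcd(2207, 242) = 1.
1 divides -54, so solutions exist.
Back-substitute for Bézout coefficients:
  1 = 10 - 1×9
  ... = 242×(228) + 2207×(-25)
Scale by -54/1 = -54: (u₀, v₀) = (-12312, 1350).
General solution: u = -12312 + 2207t, v = 1350 - 242t for integer t.
u ≥ 0: smallest is -12312 mod 2207 = 930 (at t = 6), with v = -102.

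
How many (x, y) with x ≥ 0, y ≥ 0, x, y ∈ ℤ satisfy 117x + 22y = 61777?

gcd(117, 22):
  117 = 5×22 + 7
  22 = 3×7 + 1
  7 = 7×1
so gcd(117, 22) = 1.
Back-substitute for Bézout coefficients:
  1 = 22 - 3×7
  ... = 117×(-3) + 22×(16)
Scale by 61777: one solution is (-185331, 988432). Reduce x mod 22: (19, 2707).
General: x = 19 + 22t, y = 2707 - 117t.
x ≥ 0 ⇒ t ≥ 0; y ≥ 0 ⇒ t ≤ 23. So t ∈ [0, 23]: 24 solutions.

24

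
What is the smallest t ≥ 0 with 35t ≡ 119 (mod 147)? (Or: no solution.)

gcd(147, 35):
  147 = 4·35 + 7
  35 = 5·7
so gcd(147, 35) = 7.
7 divides 119, so solutions exist.
Back-substitute for Bézout coefficients:
  7 = 147 - 4·35
  ... = 35·(-4) + 147·(1)
So 35·(-4) ≡ 7 (mod 147); multiply by 17: t ≡ -68 (mod 21).
Smallest nonnegative: t = -68 mod 21 = 16.

16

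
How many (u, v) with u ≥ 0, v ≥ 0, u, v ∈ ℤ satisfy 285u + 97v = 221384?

8

gcd(285, 97):
  285 = 2·97 + 91
  97 = 1·91 + 6
  91 = 15·6 + 1
  6 = 6·1
so gcd(285, 97) = 1.
Back-substitute for Bézout coefficients:
  1 = 91 - 15·6
  ... = 285·(16) + 97·(-47)
Scale by 221384: one solution is (3542144, -10405048). Reduce u mod 97: (92, 2012).
General: u = 92 + 97t, v = 2012 - 285t.
u ≥ 0 ⇒ t ≥ 0; v ≥ 0 ⇒ t ≤ 7. So t ∈ [0, 7]: 8 solutions.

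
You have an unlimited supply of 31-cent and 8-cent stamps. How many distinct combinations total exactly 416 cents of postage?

Need nonnegative integers with 31j + 8k = 416.
gcd(31, 8) = 1, and 31·(-1) + 8·(4) = 1.
So (j₀, k₀) = (-416, 1664); general j = -416 + 8t, k = 1664 - 31t.
j ≥ 0 ⇒ t ≥ 52; k ≥ 0 ⇒ t ≤ 53. That's 2 values of t.

2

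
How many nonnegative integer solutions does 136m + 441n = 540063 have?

9

gcd(441, 136):
  441 = 3·136 + 33
  136 = 4·33 + 4
  33 = 8·4 + 1
  4 = 4·1
so gcd(441, 136) = 1.
Back-substitute for Bézout coefficients:
  1 = 33 - 8·4
  ... = 136·(-107) + 441·(33)
Scale by 540063: one solution is (-57786741, 17822079). Reduce m mod 441: (135, 1183).
General: m = 135 + 441t, n = 1183 - 136t.
m ≥ 0 ⇒ t ≥ 0; n ≥ 0 ⇒ t ≤ 8. So t ∈ [0, 8]: 9 solutions.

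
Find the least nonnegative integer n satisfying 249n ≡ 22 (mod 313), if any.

29

gcd(313, 249):
  313 = 1*249 + 64
  249 = 3*64 + 57
  64 = 1*57 + 7
  57 = 8*7 + 1
  7 = 7*1
so gcd(313, 249) = 1.
1 divides 22, so solutions exist.
Back-substitute for Bézout coefficients:
  1 = 57 - 8*7
  ... = 249*(44) + 313*(-35)
So 249*(44) ≡ 1 (mod 313); multiply by 22: n ≡ 968 (mod 313).
Smallest nonnegative: n = 968 mod 313 = 29.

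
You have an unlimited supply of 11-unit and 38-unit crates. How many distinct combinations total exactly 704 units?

Need nonnegative integers with 11j + 38k = 704.
gcd(11, 38) = 1, and 11·(7) + 38·(-2) = 1.
So (j₀, k₀) = (4928, -1408); general j = 4928 + 38t, k = -1408 - 11t.
j ≥ 0 ⇒ t ≥ -129; k ≥ 0 ⇒ t ≤ -128. That's 2 values of t.

2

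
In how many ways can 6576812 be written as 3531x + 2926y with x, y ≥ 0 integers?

gcd(3531, 2926) = 11.
By Bézout, 3531*(-29) + 2926*(35) = 11.
One solution: (76, 2156).
General: x = 76 + 266t, y = 2156 - 321t.
x ≥ 0 ⇒ t ≥ 0; y ≥ 0 ⇒ t ≤ 6. So t ∈ [0, 6]: 7 solutions.

7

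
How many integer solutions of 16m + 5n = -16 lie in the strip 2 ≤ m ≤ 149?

30

gcd(16, 5) = 1.
By Bézout, 16×(1) + 5×(-3) = 1.
Particular solution: (4, -16).
General solution: m = 4 + 5t, n = -16 - 16t for integer t.
2 ≤ 4 + 5t ≤ 149 gives t ∈ [0, 29], which is 30 values.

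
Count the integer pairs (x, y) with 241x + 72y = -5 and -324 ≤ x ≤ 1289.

23

gcd(241, 72) = 1.
By Bézout, 241·(-23) + 72·(77) = 1.
Particular solution: (43, -144).
General solution: x = 43 + 72t, y = -144 - 241t for integer t.
-324 ≤ 43 + 72t ≤ 1289 gives t ∈ [-5, 17], which is 23 values.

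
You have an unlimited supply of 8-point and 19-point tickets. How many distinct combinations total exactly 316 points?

Need nonnegative integers with 8j + 19k = 316.
gcd(8, 19) = 1, and 8·(-7) + 19·(3) = 1.
So (j₀, k₀) = (-2212, 948); general j = -2212 + 19t, k = 948 - 8t.
j ≥ 0 ⇒ t ≥ 117; k ≥ 0 ⇒ t ≤ 118. That's 2 values of t.

2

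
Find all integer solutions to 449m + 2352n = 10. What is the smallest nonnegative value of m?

gcd(2352, 449):
  2352 = 5*449 + 107
  449 = 4*107 + 21
  107 = 5*21 + 2
  21 = 10*2 + 1
  2 = 2*1
so gcd(2352, 449) = 1.
1 divides 10, so solutions exist.
Back-substitute for Bézout coefficients:
  1 = 21 - 10*2
  ... = 449*(1121) + 2352*(-214)
Scale by 10/1 = 10: (m₀, n₀) = (11210, -2140).
General solution: m = 11210 + 2352t, n = -2140 - 449t for integer t.
m ≥ 0: smallest is 11210 mod 2352 = 1802 (at t = -4), with n = -344.

1802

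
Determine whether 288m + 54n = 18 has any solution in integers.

gcd(288, 54) = 18  (288 = 5·54 + 18, 54 = 3·18).
18 divides 18, so integer solutions exist.

yes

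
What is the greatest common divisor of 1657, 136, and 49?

1

gcd(1657, 136) = 1  (1657 = 12×136 + 25, 136 = 5×25 + 11, 25 = 2×11 + 3, 11 = 3×3 + 2, 3 = 1×2 + 1, 2 = 2×1).
gcd(1, 49) = 1.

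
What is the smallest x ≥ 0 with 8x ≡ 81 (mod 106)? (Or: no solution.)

no solution

gcd(106, 8) = 2  (106 = 13×8 + 2, 8 = 4×2).
2 does not divide 81, so the congruence has no solution.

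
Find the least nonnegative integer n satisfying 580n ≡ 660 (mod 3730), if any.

14

gcd(3730, 580):
  3730 = 6×580 + 250
  580 = 2×250 + 80
  250 = 3×80 + 10
  80 = 8×10
so gcd(3730, 580) = 10.
10 divides 660, so solutions exist.
Back-substitute for Bézout coefficients:
  10 = 250 - 3×80
  ... = 580×(-45) + 3730×(7)
So 580×(-45) ≡ 10 (mod 3730); multiply by 66: n ≡ -2970 (mod 373).
Smallest nonnegative: n = -2970 mod 373 = 14.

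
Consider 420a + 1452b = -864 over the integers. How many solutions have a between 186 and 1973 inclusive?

15

gcd(1452, 420) = 12.
By Bézout, 420×(-38) + 1452×(11) = 12.
Particular solution: (74, -22).
General solution: a = 74 + 121t, b = -22 - 35t for integer t.
186 ≤ 74 + 121t ≤ 1973 gives t ∈ [1, 15], which is 15 values.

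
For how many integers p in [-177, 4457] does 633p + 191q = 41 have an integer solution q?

24

gcd(633, 191):
  633 = 3×191 + 60
  191 = 3×60 + 11
  60 = 5×11 + 5
  11 = 2×5 + 1
  5 = 5×1
so gcd(633, 191) = 1.
Back-substitute for Bézout coefficients:
  1 = 11 - 2×5
  ... = 633×(-35) + 191×(116)
Scale by 41: particular solution (-1435, 4756); reduce p mod 191: (93, -308).
General solution: p = 93 + 191t, q = -308 - 633t for integer t.
-177 ≤ 93 + 191t ≤ 4457 gives t ∈ [-1, 22], which is 24 values.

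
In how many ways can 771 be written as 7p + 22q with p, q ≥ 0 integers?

gcd(22, 7):
  22 = 3·7 + 1
  7 = 7·1
so gcd(22, 7) = 1.
Back-substitute for Bézout coefficients:
  1 = 22 - 3·7
  ... = 7·(-3) + 22·(1)
Scale by 771: one solution is (-2313, 771). Reduce p mod 22: (19, 29).
General: p = 19 + 22t, q = 29 - 7t.
p ≥ 0 ⇒ t ≥ 0; q ≥ 0 ⇒ t ≤ 4. So t ∈ [0, 4]: 5 solutions.

5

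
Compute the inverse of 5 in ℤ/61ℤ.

49

gcd(61, 5) = 1.
By Bézout, 5×(-12) + 61×(1) = 1.
So 5×-12 ≡ 1 (mod 61), and -12 mod 61 = 49.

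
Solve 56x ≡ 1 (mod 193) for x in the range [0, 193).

gcd(193, 56) = 1  (193 = 3×56 + 25, 56 = 2×25 + 6, 25 = 4×6 + 1, 6 = 6×1).
Back-substituting, 56×(-31) + 193×(9) = 1.
So 56×-31 ≡ 1 (mod 193), and -31 mod 193 = 162.

162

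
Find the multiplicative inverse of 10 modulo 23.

7

gcd(23, 10) = 1  (23 = 2·10 + 3, 10 = 3·3 + 1, 3 = 3·1).
Back-substituting, 10·(7) + 23·(-3) = 1.
So 10·7 ≡ 1 (mod 23), and 7 mod 23 = 7.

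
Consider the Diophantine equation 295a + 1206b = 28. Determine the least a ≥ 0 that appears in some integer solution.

gcd(1206, 295):
  1206 = 4×295 + 26
  295 = 11×26 + 9
  26 = 2×9 + 8
  9 = 1×8 + 1
  8 = 8×1
so gcd(1206, 295) = 1.
1 divides 28, so solutions exist.
Back-substitute for Bézout coefficients:
  1 = 9 - 1×8
  ... = 295×(139) + 1206×(-34)
Scale by 28/1 = 28: (a₀, b₀) = (3892, -952).
General solution: a = 3892 + 1206t, b = -952 - 295t for integer t.
a ≥ 0: smallest is 3892 mod 1206 = 274 (at t = -3), with b = -67.

274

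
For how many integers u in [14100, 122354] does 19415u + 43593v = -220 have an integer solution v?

gcd(43593, 19415) = 11.
By Bézout, 19415×(961) + 43593×(-428) = 11.
Particular solution: (595, -265).
General solution: u = 595 + 3963t, v = -265 - 1765t for integer t.
14100 ≤ 595 + 3963t ≤ 122354 gives t ∈ [4, 30], which is 27 values.

27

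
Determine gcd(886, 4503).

1

gcd(4503, 886):
  4503 = 5·886 + 73
  886 = 12·73 + 10
  73 = 7·10 + 3
  10 = 3·3 + 1
  3 = 3·1
so gcd(4503, 886) = 1.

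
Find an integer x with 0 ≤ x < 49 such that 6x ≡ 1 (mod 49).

41

gcd(49, 6):
  49 = 8·6 + 1
  6 = 6·1
so gcd(49, 6) = 1.
Back-substitute for Bézout coefficients:
  1 = 49 - 8·6
  ... = 6·(-8) + 49·(1)
So 6·-8 ≡ 1 (mod 49), and -8 mod 49 = 41.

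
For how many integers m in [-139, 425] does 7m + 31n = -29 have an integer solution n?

gcd(31, 7) = 1.
By Bézout, 7*(9) + 31*(-2) = 1.
Particular solution: (18, -5).
General solution: m = 18 + 31t, n = -5 - 7t for integer t.
-139 ≤ 18 + 31t ≤ 425 gives t ∈ [-5, 13], which is 19 values.

19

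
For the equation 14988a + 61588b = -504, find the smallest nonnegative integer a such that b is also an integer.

6928

gcd(61588, 14988) = 4  (61588 = 4×14988 + 1636, 14988 = 9×1636 + 264, 1636 = 6×264 + 52, 264 = 5×52 + 4, 52 = 13×4).
4 divides -504, so solutions exist.
Back-substituting, 14988×(1167) + 61588×(-284) = 4.
Scale by -504/4 = -126: (a₀, b₀) = (-147042, 35784).
General solution: a = -147042 + 15397t, b = 35784 - 3747t for integer t.
a ≥ 0: smallest is -147042 mod 15397 = 6928 (at t = 10), with b = -1686.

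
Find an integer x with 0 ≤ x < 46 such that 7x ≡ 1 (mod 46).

gcd(46, 7) = 1  (46 = 6×7 + 4, 7 = 1×4 + 3, 4 = 1×3 + 1, 3 = 3×1).
Back-substituting, 7×(-13) + 46×(2) = 1.
So 7×-13 ≡ 1 (mod 46), and -13 mod 46 = 33.

33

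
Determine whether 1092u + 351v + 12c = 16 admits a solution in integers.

gcd(1092, 351) = 39  (1092 = 3*351 + 39, 351 = 9*39).
gcd(39, 12) = 3.
3 does not divide 16 (remainder 1), so no integer solutions.

no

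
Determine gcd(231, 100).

1

gcd(231, 100):
  231 = 2*100 + 31
  100 = 3*31 + 7
  31 = 4*7 + 3
  7 = 2*3 + 1
  3 = 3*1
so gcd(231, 100) = 1.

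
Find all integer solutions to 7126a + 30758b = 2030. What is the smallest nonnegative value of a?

2016

gcd(30758, 7126) = 14.
14 divides 2030, so solutions exist.
By Bézout, 7126·(423) + 30758·(-98) = 14.
Scale by 2030/14 = 145: (a₀, b₀) = (61335, -14210).
General solution: a = 61335 + 2197t, b = -14210 - 509t for integer t.
a ≥ 0: smallest is 61335 mod 2197 = 2016 (at t = -27), with b = -467.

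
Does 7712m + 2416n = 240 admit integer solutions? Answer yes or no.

yes

gcd(7712, 2416) = 16  (7712 = 3·2416 + 464, 2416 = 5·464 + 96, 464 = 4·96 + 80, 96 = 1·80 + 16, 80 = 5·16).
16 divides 240, so integer solutions exist.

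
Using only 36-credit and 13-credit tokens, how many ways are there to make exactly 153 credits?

1

Need nonnegative integers with 36j + 13k = 153.
gcd(36, 13) = 1, and 36·(4) + 13·(-11) = 1.
So (j₀, k₀) = (612, -1683); general j = 612 + 13t, k = -1683 - 36t.
j ≥ 0 ⇒ t ≥ -47; k ≥ 0 ⇒ t ≤ -47. That's 1 value of t.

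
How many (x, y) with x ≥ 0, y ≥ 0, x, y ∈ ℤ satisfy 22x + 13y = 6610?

23

gcd(22, 13):
  22 = 1*13 + 9
  13 = 1*9 + 4
  9 = 2*4 + 1
  4 = 4*1
so gcd(22, 13) = 1.
Back-substitute for Bézout coefficients:
  1 = 9 - 2*4
  ... = 22*(3) + 13*(-5)
Scale by 6610: one solution is (19830, -33050). Reduce x mod 13: (5, 500).
General: x = 5 + 13t, y = 500 - 22t.
x ≥ 0 ⇒ t ≥ 0; y ≥ 0 ⇒ t ≤ 22. So t ∈ [0, 22]: 23 solutions.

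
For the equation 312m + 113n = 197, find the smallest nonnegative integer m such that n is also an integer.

gcd(312, 113) = 1.
1 divides 197, so solutions exist.
By Bézout, 312·(46) + 113·(-127) = 1.
Scale by 197/1 = 197: (m₀, n₀) = (9062, -25019).
General solution: m = 9062 + 113t, n = -25019 - 312t for integer t.
m ≥ 0: smallest is 9062 mod 113 = 22 (at t = -80), with n = -59.

22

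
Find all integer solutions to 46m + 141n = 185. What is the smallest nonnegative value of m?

50

gcd(141, 46):
  141 = 3*46 + 3
  46 = 15*3 + 1
  3 = 3*1
so gcd(141, 46) = 1.
1 divides 185, so solutions exist.
Back-substitute for Bézout coefficients:
  1 = 46 - 15*3
  ... = 46*(46) + 141*(-15)
Scale by 185/1 = 185: (m₀, n₀) = (8510, -2775).
General solution: m = 8510 + 141t, n = -2775 - 46t for integer t.
m ≥ 0: smallest is 8510 mod 141 = 50 (at t = -60), with n = -15.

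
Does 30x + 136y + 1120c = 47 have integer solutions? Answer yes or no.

gcd(136, 30) = 2.
gcd(2, 1120) = 2.
2 does not divide 47 (remainder 1), so no integer solutions.

no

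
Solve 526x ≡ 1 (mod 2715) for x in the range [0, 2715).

gcd(2715, 526):
  2715 = 5×526 + 85
  526 = 6×85 + 16
  85 = 5×16 + 5
  16 = 3×5 + 1
  5 = 5×1
so gcd(2715, 526) = 1.
Back-substitute for Bézout coefficients:
  1 = 16 - 3×5
  ... = 526×(511) + 2715×(-99)
So 526×511 ≡ 1 (mod 2715), and 511 mod 2715 = 511.

511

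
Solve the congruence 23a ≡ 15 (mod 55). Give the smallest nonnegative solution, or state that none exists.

15

gcd(55, 23):
  55 = 2*23 + 9
  23 = 2*9 + 5
  9 = 1*5 + 4
  5 = 1*4 + 1
  4 = 4*1
so gcd(55, 23) = 1.
1 divides 15, so solutions exist.
Back-substitute for Bézout coefficients:
  1 = 5 - 1*4
  ... = 23*(12) + 55*(-5)
So 23*(12) ≡ 1 (mod 55); multiply by 15: a ≡ 180 (mod 55).
Smallest nonnegative: a = 180 mod 55 = 15.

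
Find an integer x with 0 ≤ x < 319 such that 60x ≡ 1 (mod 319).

218

gcd(319, 60) = 1.
By Bézout, 60·(-101) + 319·(19) = 1.
So 60·-101 ≡ 1 (mod 319), and -101 mod 319 = 218.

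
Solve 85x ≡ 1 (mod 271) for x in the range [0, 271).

gcd(271, 85) = 1.
By Bézout, 85·(-51) + 271·(16) = 1.
So 85·-51 ≡ 1 (mod 271), and -51 mod 271 = 220.

220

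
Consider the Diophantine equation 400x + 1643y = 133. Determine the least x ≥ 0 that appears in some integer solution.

1516

gcd(1643, 400) = 1  (1643 = 4×400 + 43, 400 = 9×43 + 13, 43 = 3×13 + 4, 13 = 3×4 + 1, 4 = 4×1).
1 divides 133, so solutions exist.
Back-substituting, 400×(382) + 1643×(-93) = 1.
Scale by 133/1 = 133: (x₀, y₀) = (50806, -12369).
General solution: x = 50806 + 1643t, y = -12369 - 400t for integer t.
x ≥ 0: smallest is 50806 mod 1643 = 1516 (at t = -30), with y = -369.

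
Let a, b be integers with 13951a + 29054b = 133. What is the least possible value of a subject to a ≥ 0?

gcd(29054, 13951) = 1  (29054 = 2×13951 + 1152, 13951 = 12×1152 + 127, 1152 = 9×127 + 9, 127 = 14×9 + 1, 9 = 9×1).
1 divides 133, so solutions exist.
Back-substituting, 13951×(3203) + 29054×(-1538) = 1.
Scale by 133/1 = 133: (a₀, b₀) = (425999, -204554).
General solution: a = 425999 + 29054t, b = -204554 - 13951t for integer t.
a ≥ 0: smallest is 425999 mod 29054 = 19243 (at t = -14), with b = -9240.

19243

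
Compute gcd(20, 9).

gcd(20, 9) = 1  (20 = 2·9 + 2, 9 = 4·2 + 1, 2 = 2·1).

1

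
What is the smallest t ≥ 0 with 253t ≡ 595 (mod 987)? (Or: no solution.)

490

gcd(987, 253) = 1  (987 = 3×253 + 228, 253 = 1×228 + 25, 228 = 9×25 + 3, 25 = 8×3 + 1, 3 = 3×1).
1 divides 595, so solutions exist.
Back-substituting, 253×(316) + 987×(-81) = 1.
So 253×(316) ≡ 1 (mod 987); multiply by 595: t ≡ 188020 (mod 987).
Smallest nonnegative: t = 188020 mod 987 = 490.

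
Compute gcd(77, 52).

gcd(77, 52):
  77 = 1*52 + 25
  52 = 2*25 + 2
  25 = 12*2 + 1
  2 = 2*1
so gcd(77, 52) = 1.

1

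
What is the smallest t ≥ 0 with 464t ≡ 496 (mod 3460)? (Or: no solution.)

gcd(3460, 464) = 4.
4 divides 496, so solutions exist.
By Bézout, 464×(261) + 3460×(-35) = 4.
So 464×(261) ≡ 4 (mod 3460); multiply by 124: t ≡ 32364 (mod 865).
Smallest nonnegative: t = 32364 mod 865 = 359.

359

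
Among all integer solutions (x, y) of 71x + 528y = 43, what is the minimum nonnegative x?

365

gcd(528, 71) = 1.
1 divides 43, so solutions exist.
By Bézout, 71*(119) + 528*(-16) = 1.
Scale by 43/1 = 43: (x₀, y₀) = (5117, -688).
General solution: x = 5117 + 528t, y = -688 - 71t for integer t.
x ≥ 0: smallest is 5117 mod 528 = 365 (at t = -9), with y = -49.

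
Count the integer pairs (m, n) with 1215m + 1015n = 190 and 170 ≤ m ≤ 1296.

gcd(1215, 1015) = 5.
By Bézout, 1215×(66) + 1015×(-79) = 5.
Particular solution: (72, -86).
General solution: m = 72 + 203t, n = -86 - 243t for integer t.
170 ≤ 72 + 203t ≤ 1296 gives t ∈ [1, 6], which is 6 values.

6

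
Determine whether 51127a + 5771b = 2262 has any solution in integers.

gcd(51127, 5771) = 29  (51127 = 8*5771 + 4959, 5771 = 1*4959 + 812, 4959 = 6*812 + 87, 812 = 9*87 + 29, 87 = 3*29).
29 divides 2262, so integer solutions exist.

yes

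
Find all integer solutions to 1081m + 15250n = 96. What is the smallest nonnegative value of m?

1566

gcd(15250, 1081) = 1  (15250 = 14*1081 + 116, 1081 = 9*116 + 37, 116 = 3*37 + 5, 37 = 7*5 + 2, 5 = 2*2 + 1, 2 = 2*1).
1 divides 96, so solutions exist.
Back-substituting, 1081*(-6179) + 15250*(438) = 1.
Scale by 96/1 = 96: (m₀, n₀) = (-593184, 42048).
General solution: m = -593184 + 15250t, n = 42048 - 1081t for integer t.
m ≥ 0: smallest is -593184 mod 15250 = 1566 (at t = 39), with n = -111.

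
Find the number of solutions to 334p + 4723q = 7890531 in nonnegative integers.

5

gcd(4723, 334) = 1.
By Bézout, 334×(1909) + 4723×(-135) = 1.
One solution: (2286, 1509).
General: p = 2286 + 4723t, q = 1509 - 334t.
p ≥ 0 ⇒ t ≥ 0; q ≥ 0 ⇒ t ≤ 4. So t ∈ [0, 4]: 5 solutions.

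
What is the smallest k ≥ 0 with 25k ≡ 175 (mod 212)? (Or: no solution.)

gcd(212, 25):
  212 = 8×25 + 12
  25 = 2×12 + 1
  12 = 12×1
so gcd(212, 25) = 1.
1 divides 175, so solutions exist.
Back-substitute for Bézout coefficients:
  1 = 25 - 2×12
  ... = 25×(17) + 212×(-2)
So 25×(17) ≡ 1 (mod 212); multiply by 175: k ≡ 2975 (mod 212).
Smallest nonnegative: k = 2975 mod 212 = 7.

7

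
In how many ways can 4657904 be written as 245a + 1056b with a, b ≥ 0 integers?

gcd(1056, 245) = 1.
By Bézout, 245*(125) + 1056*(-29) = 1.
One solution: (784, 4229).
General: a = 784 + 1056t, b = 4229 - 245t.
a ≥ 0 ⇒ t ≥ 0; b ≥ 0 ⇒ t ≤ 17. So t ∈ [0, 17]: 18 solutions.

18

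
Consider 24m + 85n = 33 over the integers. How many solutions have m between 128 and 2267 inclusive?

gcd(85, 24) = 1  (85 = 3×24 + 13, 24 = 1×13 + 11, 13 = 1×11 + 2, 11 = 5×2 + 1, 2 = 2×1).
Back-substituting, 24×(39) + 85×(-11) = 1.
Scale by 33: particular solution (1287, -363); reduce m mod 85: (12, -3).
General solution: m = 12 + 85t, n = -3 - 24t for integer t.
128 ≤ 12 + 85t ≤ 2267 gives t ∈ [2, 26], which is 25 values.

25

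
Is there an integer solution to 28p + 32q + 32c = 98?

gcd(32, 28) = 4  (32 = 1*28 + 4, 28 = 7*4).
gcd(4, 32) = 4.
4 does not divide 98 (remainder 2), so no integer solutions.

no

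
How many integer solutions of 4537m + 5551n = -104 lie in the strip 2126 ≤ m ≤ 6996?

12

gcd(5551, 4537) = 13.
By Bézout, 4537×(104) + 5551×(-85) = 13.
Particular solution: (22, -18).
General solution: m = 22 + 427t, n = -18 - 349t for integer t.
2126 ≤ 22 + 427t ≤ 6996 gives t ∈ [5, 16], which is 12 values.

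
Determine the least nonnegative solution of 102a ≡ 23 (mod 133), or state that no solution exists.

25

gcd(133, 102) = 1.
1 divides 23, so solutions exist.
By Bézout, 102·(30) + 133·(-23) = 1.
So 102·(30) ≡ 1 (mod 133); multiply by 23: a ≡ 690 (mod 133).
Smallest nonnegative: a = 690 mod 133 = 25.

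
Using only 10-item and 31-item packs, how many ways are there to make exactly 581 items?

Need nonnegative integers with 10j + 31k = 581.
gcd(10, 31) = 1, and 10·(-3) + 31·(1) = 1.
So (j₀, k₀) = (-1743, 581); general j = -1743 + 31t, k = 581 - 10t.
j ≥ 0 ⇒ t ≥ 57; k ≥ 0 ⇒ t ≤ 58. That's 2 values of t.

2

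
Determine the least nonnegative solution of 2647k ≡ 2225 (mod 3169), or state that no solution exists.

1046

gcd(3169, 2647) = 1  (3169 = 1·2647 + 522, 2647 = 5·522 + 37, 522 = 14·37 + 4, 37 = 9·4 + 1, 4 = 4·1).
1 divides 2225, so solutions exist.
Back-substituting, 2647·(771) + 3169·(-644) = 1.
So 2647·(771) ≡ 1 (mod 3169); multiply by 2225: k ≡ 1715475 (mod 3169).
Smallest nonnegative: k = 1715475 mod 3169 = 1046.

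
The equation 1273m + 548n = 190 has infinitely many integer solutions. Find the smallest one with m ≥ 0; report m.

gcd(1273, 548):
  1273 = 2×548 + 177
  548 = 3×177 + 17
  177 = 10×17 + 7
  17 = 2×7 + 3
  7 = 2×3 + 1
  3 = 3×1
so gcd(1273, 548) = 1.
1 divides 190, so solutions exist.
Back-substitute for Bézout coefficients:
  1 = 7 - 2×3
  ... = 1273×(161) + 548×(-374)
Scale by 190/1 = 190: (m₀, n₀) = (30590, -71060).
General solution: m = 30590 + 548t, n = -71060 - 1273t for integer t.
m ≥ 0: smallest is 30590 mod 548 = 450 (at t = -55), with n = -1045.

450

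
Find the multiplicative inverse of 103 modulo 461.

94

gcd(461, 103) = 1  (461 = 4*103 + 49, 103 = 2*49 + 5, 49 = 9*5 + 4, 5 = 1*4 + 1, 4 = 4*1).
Back-substituting, 103*(94) + 461*(-21) = 1.
So 103*94 ≡ 1 (mod 461), and 94 mod 461 = 94.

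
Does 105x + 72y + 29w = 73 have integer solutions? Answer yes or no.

gcd(105, 72) = 3  (105 = 1×72 + 33, 72 = 2×33 + 6, 33 = 5×6 + 3, 6 = 2×3).
gcd(3, 29) = 1.
1 divides 73, so integer solutions exist.

yes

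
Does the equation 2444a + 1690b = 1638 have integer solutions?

yes

gcd(2444, 1690) = 26  (2444 = 1×1690 + 754, 1690 = 2×754 + 182, 754 = 4×182 + 26, 182 = 7×26).
26 divides 1638, so integer solutions exist.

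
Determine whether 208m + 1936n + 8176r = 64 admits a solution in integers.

yes

gcd(1936, 208) = 16  (1936 = 9·208 + 64, 208 = 3·64 + 16, 64 = 4·16).
gcd(16, 8176) = 16.
16 divides 64, so integer solutions exist.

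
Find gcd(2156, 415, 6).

1

gcd(2156, 415):
  2156 = 5·415 + 81
  415 = 5·81 + 10
  81 = 8·10 + 1
  10 = 10·1
so gcd(2156, 415) = 1.
gcd(1, 6) = 1.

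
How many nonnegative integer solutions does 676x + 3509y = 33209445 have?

14

gcd(3509, 676) = 1  (3509 = 5*676 + 129, 676 = 5*129 + 31, 129 = 4*31 + 5, 31 = 6*5 + 1, 5 = 5*1).
Back-substituting, 676*(680) + 3509*(-131) = 1.
Scale by 33209445: one solution is (22582422600, -4350437295). Reduce x mod 3509: (452, 9377).
General: x = 452 + 3509t, y = 9377 - 676t.
x ≥ 0 ⇒ t ≥ 0; y ≥ 0 ⇒ t ≤ 13. So t ∈ [0, 13]: 14 solutions.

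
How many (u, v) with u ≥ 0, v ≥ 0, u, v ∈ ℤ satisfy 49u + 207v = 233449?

23

gcd(207, 49):
  207 = 4*49 + 11
  49 = 4*11 + 5
  11 = 2*5 + 1
  5 = 5*1
so gcd(207, 49) = 1.
Back-substitute for Bézout coefficients:
  1 = 11 - 2*5
  ... = 49*(-38) + 207*(9)
Scale by 233449: one solution is (-8871062, 2101041). Reduce u mod 207: (130, 1097).
General: u = 130 + 207t, v = 1097 - 49t.
u ≥ 0 ⇒ t ≥ 0; v ≥ 0 ⇒ t ≤ 22. So t ∈ [0, 22]: 23 solutions.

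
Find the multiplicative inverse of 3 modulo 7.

gcd(7, 3) = 1  (7 = 2×3 + 1, 3 = 3×1).
Back-substituting, 3×(-2) + 7×(1) = 1.
So 3×-2 ≡ 1 (mod 7), and -2 mod 7 = 5.

5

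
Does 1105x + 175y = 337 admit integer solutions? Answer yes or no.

gcd(1105, 175):
  1105 = 6·175 + 55
  175 = 3·55 + 10
  55 = 5·10 + 5
  10 = 2·5
so gcd(1105, 175) = 5.
5 does not divide 337 (remainder 2), so no integer solutions.

no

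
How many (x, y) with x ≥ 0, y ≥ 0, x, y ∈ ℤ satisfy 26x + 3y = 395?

gcd(26, 3) = 1  (26 = 8·3 + 2, 3 = 1·2 + 1, 2 = 2·1).
Back-substituting, 26·(-1) + 3·(9) = 1.
Scale by 395: one solution is (-395, 3555). Reduce x mod 3: (1, 123).
General: x = 1 + 3t, y = 123 - 26t.
x ≥ 0 ⇒ t ≥ 0; y ≥ 0 ⇒ t ≤ 4. So t ∈ [0, 4]: 5 solutions.

5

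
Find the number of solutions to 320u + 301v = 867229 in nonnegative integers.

9

gcd(320, 301) = 1  (320 = 1*301 + 19, 301 = 15*19 + 16, 19 = 1*16 + 3, 16 = 5*3 + 1, 3 = 3*1).
Back-substituting, 320*(-95) + 301*(101) = 1.
Scale by 867229: one solution is (-82386755, 87590129). Reduce u mod 301: (256, 2609).
General: u = 256 + 301t, v = 2609 - 320t.
u ≥ 0 ⇒ t ≥ 0; v ≥ 0 ⇒ t ≤ 8. So t ∈ [0, 8]: 9 solutions.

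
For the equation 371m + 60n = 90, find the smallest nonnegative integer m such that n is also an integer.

30

gcd(371, 60):
  371 = 6*60 + 11
  60 = 5*11 + 5
  11 = 2*5 + 1
  5 = 5*1
so gcd(371, 60) = 1.
1 divides 90, so solutions exist.
Back-substitute for Bézout coefficients:
  1 = 11 - 2*5
  ... = 371*(11) + 60*(-68)
Scale by 90/1 = 90: (m₀, n₀) = (990, -6120).
General solution: m = 990 + 60t, n = -6120 - 371t for integer t.
m ≥ 0: smallest is 990 mod 60 = 30 (at t = -16), with n = -184.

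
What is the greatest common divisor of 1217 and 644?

gcd(1217, 644):
  1217 = 1·644 + 573
  644 = 1·573 + 71
  573 = 8·71 + 5
  71 = 14·5 + 1
  5 = 5·1
so gcd(1217, 644) = 1.

1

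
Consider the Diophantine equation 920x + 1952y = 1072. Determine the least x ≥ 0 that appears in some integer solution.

190

gcd(1952, 920) = 8.
8 divides 1072, so solutions exist.
By Bézout, 920*(87) + 1952*(-41) = 8.
Scale by 1072/8 = 134: (x₀, y₀) = (11658, -5494).
General solution: x = 11658 + 244t, y = -5494 - 115t for integer t.
x ≥ 0: smallest is 11658 mod 244 = 190 (at t = -47), with y = -89.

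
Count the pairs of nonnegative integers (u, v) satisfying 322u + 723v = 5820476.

25

gcd(723, 322) = 1.
By Bézout, 322·(-119) + 723·(53) = 1.
One solution: (248, 7940).
General: u = 248 + 723t, v = 7940 - 322t.
u ≥ 0 ⇒ t ≥ 0; v ≥ 0 ⇒ t ≤ 24. So t ∈ [0, 24]: 25 solutions.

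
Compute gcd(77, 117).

1

gcd(117, 77):
  117 = 1·77 + 40
  77 = 1·40 + 37
  40 = 1·37 + 3
  37 = 12·3 + 1
  3 = 3·1
so gcd(117, 77) = 1.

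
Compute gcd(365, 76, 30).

1

gcd(365, 76) = 1  (365 = 4·76 + 61, 76 = 1·61 + 15, 61 = 4·15 + 1, 15 = 15·1).
gcd(1, 30) = 1.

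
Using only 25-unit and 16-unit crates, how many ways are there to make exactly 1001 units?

3

Need nonnegative integers with 25j + 16k = 1001.
gcd(25, 16) = 1, and 25·(-7) + 16·(11) = 1.
So (j₀, k₀) = (-7007, 11011); general j = -7007 + 16t, k = 11011 - 25t.
j ≥ 0 ⇒ t ≥ 438; k ≥ 0 ⇒ t ≤ 440. That's 3 values of t.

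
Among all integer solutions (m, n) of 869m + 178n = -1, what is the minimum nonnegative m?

17

gcd(869, 178) = 1.
1 divides -1, so solutions exist.
By Bézout, 869×(-17) + 178×(83) = 1.
Scale by -1/1 = -1: (m₀, n₀) = (17, -83).
General solution: m = 17 + 178t, n = -83 - 869t for integer t.
m ≥ 0: smallest is 17 mod 178 = 17 (at t = 0), with n = -83.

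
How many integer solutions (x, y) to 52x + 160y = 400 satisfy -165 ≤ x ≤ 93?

gcd(160, 52):
  160 = 3*52 + 4
  52 = 13*4
so gcd(160, 52) = 4.
Back-substitute for Bézout coefficients:
  4 = 160 - 3*52
  ... = 52*(-3) + 160*(1)
Scale by 100: particular solution (-300, 100); reduce x mod 40: (20, -4).
General solution: x = 20 + 40t, y = -4 - 13t for integer t.
-165 ≤ 20 + 40t ≤ 93 gives t ∈ [-4, 1], which is 6 values.

6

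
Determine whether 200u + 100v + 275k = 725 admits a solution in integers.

yes

gcd(200, 100) = 100.
gcd(100, 275) = 25.
25 divides 725, so integer solutions exist.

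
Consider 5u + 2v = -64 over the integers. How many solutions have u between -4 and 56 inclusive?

31

gcd(5, 2):
  5 = 2·2 + 1
  2 = 2·1
so gcd(5, 2) = 1.
Back-substitute for Bézout coefficients:
  1 = 5 - 2·2
  ... = 5·(1) + 2·(-2)
Scale by -64: particular solution (-64, 128); reduce u mod 2: (0, -32).
General solution: u = 0 + 2t, v = -32 - 5t for integer t.
-4 ≤ 0 + 2t ≤ 56 gives t ∈ [-2, 28], which is 31 values.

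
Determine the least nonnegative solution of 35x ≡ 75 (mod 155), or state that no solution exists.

gcd(155, 35):
  155 = 4×35 + 15
  35 = 2×15 + 5
  15 = 3×5
so gcd(155, 35) = 5.
5 divides 75, so solutions exist.
Back-substitute for Bézout coefficients:
  5 = 35 - 2×15
  ... = 35×(9) + 155×(-2)
So 35×(9) ≡ 5 (mod 155); multiply by 15: x ≡ 135 (mod 31).
Smallest nonnegative: x = 135 mod 31 = 11.

11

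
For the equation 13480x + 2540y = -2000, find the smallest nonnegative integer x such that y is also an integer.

gcd(13480, 2540) = 20.
20 divides -2000, so solutions exist.
By Bézout, 13480·(-13) + 2540·(69) = 20.
Scale by -2000/20 = -100: (x₀, y₀) = (1300, -6900).
General solution: x = 1300 + 127t, y = -6900 - 674t for integer t.
x ≥ 0: smallest is 1300 mod 127 = 30 (at t = -10), with y = -160.

30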